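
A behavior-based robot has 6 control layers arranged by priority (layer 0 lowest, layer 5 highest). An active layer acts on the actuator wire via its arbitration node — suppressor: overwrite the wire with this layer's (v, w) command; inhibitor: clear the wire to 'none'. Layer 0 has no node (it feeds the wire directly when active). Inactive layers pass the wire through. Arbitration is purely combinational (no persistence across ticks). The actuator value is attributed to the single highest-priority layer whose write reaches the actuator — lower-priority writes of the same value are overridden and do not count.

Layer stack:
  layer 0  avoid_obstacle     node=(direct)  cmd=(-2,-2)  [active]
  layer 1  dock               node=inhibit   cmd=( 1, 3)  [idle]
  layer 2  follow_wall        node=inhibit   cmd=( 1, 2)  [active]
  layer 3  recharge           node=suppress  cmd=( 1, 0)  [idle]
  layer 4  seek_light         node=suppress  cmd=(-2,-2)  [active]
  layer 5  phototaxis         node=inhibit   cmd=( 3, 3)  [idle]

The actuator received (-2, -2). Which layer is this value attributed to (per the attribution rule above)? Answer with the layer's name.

seek_light

[0] avoid_obstacle on; wire := (-2, -2)
[1] dock off; pass (-2, -2)
[2] follow_wall on (inhibit); wire := none
[3] recharge off; pass none
[4] seek_light on (suppress); wire := (-2, -2)
[5] phototaxis off; pass (-2, -2)
output (-2, -2)
last writer: layer 4 = seek_light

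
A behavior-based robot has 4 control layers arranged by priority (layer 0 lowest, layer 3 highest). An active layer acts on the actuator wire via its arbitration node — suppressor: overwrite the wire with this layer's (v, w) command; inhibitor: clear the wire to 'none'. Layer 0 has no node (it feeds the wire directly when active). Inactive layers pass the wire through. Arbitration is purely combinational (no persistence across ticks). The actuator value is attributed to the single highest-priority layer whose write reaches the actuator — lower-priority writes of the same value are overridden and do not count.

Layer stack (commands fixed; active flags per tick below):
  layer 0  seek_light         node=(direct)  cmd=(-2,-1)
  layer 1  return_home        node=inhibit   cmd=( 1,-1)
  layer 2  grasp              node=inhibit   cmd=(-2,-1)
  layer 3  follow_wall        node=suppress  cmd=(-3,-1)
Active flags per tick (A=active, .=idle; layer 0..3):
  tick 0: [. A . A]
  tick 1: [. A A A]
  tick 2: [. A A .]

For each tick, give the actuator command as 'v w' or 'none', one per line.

tick 0:
  L0 seek_light: idle → wire = none
  L1 return_home: active, inhibitor → wire = none
  L2 grasp: idle → wire stays none
  L3 follow_wall: active, suppressor → wire = (-3, -1)
  actuator = (-3, -1)
tick 1:
  L0 seek_light: idle → wire = none
  L1 return_home: active, inhibitor → wire = none
  L2 grasp: active, inhibitor → wire = none
  L3 follow_wall: active, suppressor → wire = (-3, -1)
  actuator = (-3, -1)
tick 2:
  L0 seek_light: idle → wire = none
  L1 return_home: active, inhibitor → wire = none
  L2 grasp: active, inhibitor → wire = none
  L3 follow_wall: idle → wire stays none
  actuator = none

-3 -1
-3 -1
none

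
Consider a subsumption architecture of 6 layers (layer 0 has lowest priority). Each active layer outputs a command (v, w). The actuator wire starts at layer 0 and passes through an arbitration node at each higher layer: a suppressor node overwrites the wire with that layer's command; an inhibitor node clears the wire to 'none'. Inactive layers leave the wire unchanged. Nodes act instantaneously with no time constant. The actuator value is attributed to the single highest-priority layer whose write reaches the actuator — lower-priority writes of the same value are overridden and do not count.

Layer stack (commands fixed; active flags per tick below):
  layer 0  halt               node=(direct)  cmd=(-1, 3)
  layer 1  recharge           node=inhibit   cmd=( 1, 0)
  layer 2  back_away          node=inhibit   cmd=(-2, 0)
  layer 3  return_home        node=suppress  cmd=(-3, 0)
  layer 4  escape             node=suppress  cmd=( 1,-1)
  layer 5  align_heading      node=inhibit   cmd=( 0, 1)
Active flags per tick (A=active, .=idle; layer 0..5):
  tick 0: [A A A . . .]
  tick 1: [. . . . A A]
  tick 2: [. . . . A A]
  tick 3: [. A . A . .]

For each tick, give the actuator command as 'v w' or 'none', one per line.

none
none
none
-3 0

tick 0:
  L0 halt: active, feeds wire = (-1, 3)
  L1 recharge: active, inhibitor → wire = none
  L2 back_away: active, inhibitor → wire = none
  L3 return_home: idle → wire stays none
  L4 escape: idle → wire stays none
  L5 align_heading: idle → wire stays none
  actuator = none
tick 1:
  L0 halt: idle → wire = none
  L1 recharge: idle → wire stays none
  L2 back_away: idle → wire stays none
  L3 return_home: idle → wire stays none
  L4 escape: active, suppressor → wire = (1, -1)
  L5 align_heading: active, inhibitor → wire = none
  actuator = none
tick 2:
  L0 halt: idle → wire = none
  L1 recharge: idle → wire stays none
  L2 back_away: idle → wire stays none
  L3 return_home: idle → wire stays none
  L4 escape: active, suppressor → wire = (1, -1)
  L5 align_heading: active, inhibitor → wire = none
  actuator = none
tick 3:
  L0 halt: idle → wire = none
  L1 recharge: active, inhibitor → wire = none
  L2 back_away: idle → wire stays none
  L3 return_home: active, suppressor → wire = (-3, 0)
  L4 escape: idle → wire stays (-3, 0)
  L5 align_heading: idle → wire stays (-3, 0)
  actuator = (-3, 0)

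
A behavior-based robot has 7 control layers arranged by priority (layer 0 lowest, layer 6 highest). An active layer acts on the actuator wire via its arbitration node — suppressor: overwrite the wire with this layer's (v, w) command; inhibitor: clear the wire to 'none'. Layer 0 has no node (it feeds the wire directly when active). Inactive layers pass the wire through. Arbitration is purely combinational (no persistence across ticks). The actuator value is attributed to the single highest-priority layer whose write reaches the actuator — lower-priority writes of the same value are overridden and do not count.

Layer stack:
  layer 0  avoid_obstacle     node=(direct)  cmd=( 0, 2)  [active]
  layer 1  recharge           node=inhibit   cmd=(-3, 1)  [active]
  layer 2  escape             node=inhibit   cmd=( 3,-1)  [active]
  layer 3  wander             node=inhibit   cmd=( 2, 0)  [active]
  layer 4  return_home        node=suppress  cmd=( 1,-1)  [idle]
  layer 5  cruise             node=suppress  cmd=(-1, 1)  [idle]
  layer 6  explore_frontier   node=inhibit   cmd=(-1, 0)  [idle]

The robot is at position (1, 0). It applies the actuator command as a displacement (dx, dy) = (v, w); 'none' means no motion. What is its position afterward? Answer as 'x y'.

1 0

layer 0 (avoid_obstacle) active — direct: (0, 2)
layer 1 (recharge) active — inhibits: none
layer 2 (escape) active — inhibits: none
layer 3 (wander) active — inhibits: none
layer 4 (return_home) idle — unchanged: none
layer 5 (cruise) idle — unchanged: none
layer 6 (explore_frontier) idle — unchanged: none
→ actuator none
position: (1, 0) + none = (1, 0)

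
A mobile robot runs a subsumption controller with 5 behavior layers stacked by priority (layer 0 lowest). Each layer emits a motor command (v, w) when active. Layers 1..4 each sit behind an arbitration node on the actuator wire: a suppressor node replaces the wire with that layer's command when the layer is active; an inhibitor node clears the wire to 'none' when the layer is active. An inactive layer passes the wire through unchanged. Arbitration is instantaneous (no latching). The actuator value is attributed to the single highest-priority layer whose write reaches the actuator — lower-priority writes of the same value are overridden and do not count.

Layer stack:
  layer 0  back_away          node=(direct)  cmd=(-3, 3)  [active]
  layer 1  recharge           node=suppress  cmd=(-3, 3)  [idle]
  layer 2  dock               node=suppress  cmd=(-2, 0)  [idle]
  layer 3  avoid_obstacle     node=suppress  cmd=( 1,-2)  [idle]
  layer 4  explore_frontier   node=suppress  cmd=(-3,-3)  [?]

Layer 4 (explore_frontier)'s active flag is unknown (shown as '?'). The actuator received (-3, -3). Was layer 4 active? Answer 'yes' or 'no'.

yes

If layer 4 is active=yes:
  actuator would be (-3, -3)
If layer 4 is active=no:
  actuator would be (-3, 3)
Observed (-3, -3), so layer 4 was active.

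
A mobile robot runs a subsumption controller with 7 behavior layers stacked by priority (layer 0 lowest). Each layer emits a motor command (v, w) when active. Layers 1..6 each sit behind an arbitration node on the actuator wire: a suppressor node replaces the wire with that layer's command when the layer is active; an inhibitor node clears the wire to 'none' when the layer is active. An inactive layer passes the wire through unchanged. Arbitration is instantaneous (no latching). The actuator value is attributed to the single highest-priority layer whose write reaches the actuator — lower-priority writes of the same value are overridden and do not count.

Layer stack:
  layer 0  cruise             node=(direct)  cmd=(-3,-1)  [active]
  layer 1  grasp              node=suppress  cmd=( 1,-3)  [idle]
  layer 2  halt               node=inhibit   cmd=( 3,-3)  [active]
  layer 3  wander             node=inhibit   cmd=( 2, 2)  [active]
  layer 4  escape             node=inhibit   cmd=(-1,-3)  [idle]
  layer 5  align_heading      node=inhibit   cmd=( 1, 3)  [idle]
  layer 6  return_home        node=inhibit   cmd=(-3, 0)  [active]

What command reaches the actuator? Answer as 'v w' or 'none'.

none

[0] cruise on; wire := (-3, -1)
[1] grasp off; pass (-3, -1)
[2] halt on (inhibit); wire := none
[3] wander on (inhibit); wire := none
[4] escape off; pass none
[5] align_heading off; pass none
[6] return_home on (inhibit); wire := none
output none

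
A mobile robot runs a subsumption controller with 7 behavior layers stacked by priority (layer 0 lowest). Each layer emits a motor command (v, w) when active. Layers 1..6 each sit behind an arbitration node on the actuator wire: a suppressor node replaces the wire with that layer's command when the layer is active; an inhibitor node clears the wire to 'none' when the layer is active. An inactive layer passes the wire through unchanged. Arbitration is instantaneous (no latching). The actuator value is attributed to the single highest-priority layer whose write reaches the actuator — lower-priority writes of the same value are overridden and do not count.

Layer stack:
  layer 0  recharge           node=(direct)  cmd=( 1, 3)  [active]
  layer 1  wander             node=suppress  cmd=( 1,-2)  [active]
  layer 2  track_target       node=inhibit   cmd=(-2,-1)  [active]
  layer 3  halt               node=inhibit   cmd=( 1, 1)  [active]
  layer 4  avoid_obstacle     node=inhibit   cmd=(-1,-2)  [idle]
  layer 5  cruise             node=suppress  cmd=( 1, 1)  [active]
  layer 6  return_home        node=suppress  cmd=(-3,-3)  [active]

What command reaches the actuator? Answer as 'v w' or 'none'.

layer 0 (recharge) active — direct: (1, 3)
layer 1 (wander) active — suppresses: (1, -2)
layer 2 (track_target) active — inhibits: none
layer 3 (halt) active — inhibits: none
layer 4 (avoid_obstacle) idle — unchanged: none
layer 5 (cruise) active — suppresses: (1, 1)
layer 6 (return_home) active — suppresses: (-3, -3)
→ actuator (-3, -3)

-3 -3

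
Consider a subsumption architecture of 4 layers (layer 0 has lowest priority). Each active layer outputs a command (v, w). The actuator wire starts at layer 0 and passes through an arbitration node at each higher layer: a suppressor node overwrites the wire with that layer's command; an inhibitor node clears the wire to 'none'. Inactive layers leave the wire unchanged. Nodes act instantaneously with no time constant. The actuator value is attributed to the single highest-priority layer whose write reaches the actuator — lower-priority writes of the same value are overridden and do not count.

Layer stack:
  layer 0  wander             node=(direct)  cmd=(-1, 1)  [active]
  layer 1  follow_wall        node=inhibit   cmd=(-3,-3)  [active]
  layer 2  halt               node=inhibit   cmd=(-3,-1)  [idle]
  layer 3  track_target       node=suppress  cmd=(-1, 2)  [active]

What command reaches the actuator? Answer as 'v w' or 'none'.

-1 2

L0 wander: active, feeds wire = (-1, 1)
L1 follow_wall: active, inhibitor → wire = none
L2 halt: idle → wire stays none
L3 track_target: active, suppressor → wire = (-1, 2)
actuator = (-1, 2)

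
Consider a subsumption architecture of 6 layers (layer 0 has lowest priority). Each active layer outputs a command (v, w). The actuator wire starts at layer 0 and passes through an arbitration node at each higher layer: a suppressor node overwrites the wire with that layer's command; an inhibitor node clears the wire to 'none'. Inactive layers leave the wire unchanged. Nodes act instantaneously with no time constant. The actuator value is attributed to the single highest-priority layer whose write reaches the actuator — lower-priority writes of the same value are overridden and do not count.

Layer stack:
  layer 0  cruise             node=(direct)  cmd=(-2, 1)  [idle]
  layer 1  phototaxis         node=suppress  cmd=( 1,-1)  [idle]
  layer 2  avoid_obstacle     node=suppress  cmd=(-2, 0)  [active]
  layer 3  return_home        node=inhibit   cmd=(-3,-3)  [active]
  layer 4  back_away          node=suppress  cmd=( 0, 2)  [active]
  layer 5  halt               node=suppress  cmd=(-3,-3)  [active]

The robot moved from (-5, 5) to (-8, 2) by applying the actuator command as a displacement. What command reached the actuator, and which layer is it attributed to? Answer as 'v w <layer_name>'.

-3 -3 halt

displacement = (-8, 2) − (-5, 5) = (-3, -3)
L0 cruise: idle → wire = none
L1 phototaxis: idle → wire stays none
L2 avoid_obstacle: active, suppressor → wire = (-2, 0)
L3 return_home: active, inhibitor → wire = none
L4 back_away: active, suppressor → wire = (0, 2)
L5 halt: active, suppressor → wire = (-3, -3)
actuator = (-3, -3) — from layer 5 (halt)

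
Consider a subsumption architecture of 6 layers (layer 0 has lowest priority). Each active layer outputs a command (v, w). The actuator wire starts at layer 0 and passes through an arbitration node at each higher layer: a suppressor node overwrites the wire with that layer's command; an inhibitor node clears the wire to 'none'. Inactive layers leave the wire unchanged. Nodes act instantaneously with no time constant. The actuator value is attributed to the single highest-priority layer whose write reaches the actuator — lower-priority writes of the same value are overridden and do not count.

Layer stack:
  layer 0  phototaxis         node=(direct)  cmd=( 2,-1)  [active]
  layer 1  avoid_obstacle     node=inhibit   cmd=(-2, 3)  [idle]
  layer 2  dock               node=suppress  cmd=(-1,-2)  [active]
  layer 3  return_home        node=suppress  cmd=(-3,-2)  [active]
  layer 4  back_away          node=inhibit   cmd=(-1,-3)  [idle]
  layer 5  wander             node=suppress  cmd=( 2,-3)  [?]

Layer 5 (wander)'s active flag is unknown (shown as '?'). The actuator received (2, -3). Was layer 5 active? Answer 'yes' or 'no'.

If layer 5 is active=yes:
  actuator would be (2, -3)
If layer 5 is active=no:
  actuator would be (-3, -2)
Observed (2, -3), so layer 5 was active.

yes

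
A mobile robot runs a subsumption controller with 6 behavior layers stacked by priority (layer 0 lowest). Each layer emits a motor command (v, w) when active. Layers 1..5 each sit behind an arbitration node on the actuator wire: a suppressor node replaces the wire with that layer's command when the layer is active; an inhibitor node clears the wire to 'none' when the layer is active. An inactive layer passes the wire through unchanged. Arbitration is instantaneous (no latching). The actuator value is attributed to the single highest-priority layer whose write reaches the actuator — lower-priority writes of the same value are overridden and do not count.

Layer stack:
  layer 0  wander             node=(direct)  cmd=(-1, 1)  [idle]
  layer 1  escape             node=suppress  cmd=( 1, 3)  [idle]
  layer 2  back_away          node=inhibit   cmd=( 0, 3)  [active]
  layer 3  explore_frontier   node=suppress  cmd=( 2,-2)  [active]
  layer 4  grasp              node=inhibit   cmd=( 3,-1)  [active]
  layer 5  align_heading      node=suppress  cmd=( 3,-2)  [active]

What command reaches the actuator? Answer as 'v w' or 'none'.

[0] wander off; wire := none
[1] escape off; pass none
[2] back_away on (inhibit); wire := none
[3] explore_frontier on (suppress); wire := (2, -2)
[4] grasp on (inhibit); wire := none
[5] align_heading on (suppress); wire := (3, -2)
output (3, -2)

3 -2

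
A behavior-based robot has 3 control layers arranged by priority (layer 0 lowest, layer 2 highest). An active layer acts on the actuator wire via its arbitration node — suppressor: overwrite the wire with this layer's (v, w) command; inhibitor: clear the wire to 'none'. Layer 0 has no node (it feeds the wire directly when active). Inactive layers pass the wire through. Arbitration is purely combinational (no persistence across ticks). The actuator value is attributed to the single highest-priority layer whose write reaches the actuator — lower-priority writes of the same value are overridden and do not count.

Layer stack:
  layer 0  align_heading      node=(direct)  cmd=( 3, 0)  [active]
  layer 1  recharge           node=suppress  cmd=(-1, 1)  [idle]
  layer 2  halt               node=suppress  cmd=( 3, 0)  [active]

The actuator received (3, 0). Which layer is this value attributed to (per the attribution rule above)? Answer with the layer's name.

halt

L0 align_heading: active, feeds wire = (3, 0)
L1 recharge: idle → wire stays (3, 0)
L2 halt: active, suppressor → wire = (3, 0)
actuator = (3, 0)
last writer: layer 2 = halt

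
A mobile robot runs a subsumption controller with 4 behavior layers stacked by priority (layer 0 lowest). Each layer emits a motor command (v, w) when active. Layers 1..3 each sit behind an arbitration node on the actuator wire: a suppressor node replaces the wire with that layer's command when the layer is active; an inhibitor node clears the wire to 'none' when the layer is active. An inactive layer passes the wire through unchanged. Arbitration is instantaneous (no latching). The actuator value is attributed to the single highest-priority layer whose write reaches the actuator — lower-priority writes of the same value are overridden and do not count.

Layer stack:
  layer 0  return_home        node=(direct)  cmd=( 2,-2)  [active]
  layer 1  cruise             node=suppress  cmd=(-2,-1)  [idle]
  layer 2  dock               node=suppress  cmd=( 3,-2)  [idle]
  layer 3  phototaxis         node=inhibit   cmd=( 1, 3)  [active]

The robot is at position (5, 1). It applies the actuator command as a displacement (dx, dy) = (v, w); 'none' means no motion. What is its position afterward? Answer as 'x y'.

layer 0 (return_home) active — direct: (2, -2)
layer 1 (cruise) idle — unchanged: (2, -2)
layer 2 (dock) idle — unchanged: (2, -2)
layer 3 (phototaxis) active — inhibits: none
→ actuator none
position: (5, 1) + none = (5, 1)

5 1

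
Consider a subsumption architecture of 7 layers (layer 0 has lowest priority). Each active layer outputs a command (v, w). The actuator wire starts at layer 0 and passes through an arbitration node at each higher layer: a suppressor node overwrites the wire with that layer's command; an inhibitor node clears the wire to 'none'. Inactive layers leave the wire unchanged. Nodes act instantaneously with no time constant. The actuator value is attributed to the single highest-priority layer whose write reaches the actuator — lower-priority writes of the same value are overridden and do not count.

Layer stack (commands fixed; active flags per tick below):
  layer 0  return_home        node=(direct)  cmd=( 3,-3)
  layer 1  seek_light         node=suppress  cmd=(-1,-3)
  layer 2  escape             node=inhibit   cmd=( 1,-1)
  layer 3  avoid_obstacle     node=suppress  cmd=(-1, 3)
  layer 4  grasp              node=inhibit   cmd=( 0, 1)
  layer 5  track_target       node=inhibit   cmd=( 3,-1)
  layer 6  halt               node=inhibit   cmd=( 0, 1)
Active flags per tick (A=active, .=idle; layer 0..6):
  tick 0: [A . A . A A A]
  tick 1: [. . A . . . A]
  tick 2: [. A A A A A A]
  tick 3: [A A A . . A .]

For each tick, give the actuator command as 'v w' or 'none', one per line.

none
none
none
none

tick 0:
  [0] return_home on; wire := (3, -3)
  [1] seek_light off; pass (3, -3)
  [2] escape on (inhibit); wire := none
  [3] avoid_obstacle off; pass none
  [4] grasp on (inhibit); wire := none
  [5] track_target on (inhibit); wire := none
  [6] halt on (inhibit); wire := none
  output none
tick 1:
  [0] return_home off; wire := none
  [1] seek_light off; pass none
  [2] escape on (inhibit); wire := none
  [3] avoid_obstacle off; pass none
  [4] grasp off; pass none
  [5] track_target off; pass none
  [6] halt on (inhibit); wire := none
  output none
tick 2:
  [0] return_home off; wire := none
  [1] seek_light on (suppress); wire := (-1, -3)
  [2] escape on (inhibit); wire := none
  [3] avoid_obstacle on (suppress); wire := (-1, 3)
  [4] grasp on (inhibit); wire := none
  [5] track_target on (inhibit); wire := none
  [6] halt on (inhibit); wire := none
  output none
tick 3:
  [0] return_home on; wire := (3, -3)
  [1] seek_light on (suppress); wire := (-1, -3)
  [2] escape on (inhibit); wire := none
  [3] avoid_obstacle off; pass none
  [4] grasp off; pass none
  [5] track_target on (inhibit); wire := none
  [6] halt off; pass none
  output none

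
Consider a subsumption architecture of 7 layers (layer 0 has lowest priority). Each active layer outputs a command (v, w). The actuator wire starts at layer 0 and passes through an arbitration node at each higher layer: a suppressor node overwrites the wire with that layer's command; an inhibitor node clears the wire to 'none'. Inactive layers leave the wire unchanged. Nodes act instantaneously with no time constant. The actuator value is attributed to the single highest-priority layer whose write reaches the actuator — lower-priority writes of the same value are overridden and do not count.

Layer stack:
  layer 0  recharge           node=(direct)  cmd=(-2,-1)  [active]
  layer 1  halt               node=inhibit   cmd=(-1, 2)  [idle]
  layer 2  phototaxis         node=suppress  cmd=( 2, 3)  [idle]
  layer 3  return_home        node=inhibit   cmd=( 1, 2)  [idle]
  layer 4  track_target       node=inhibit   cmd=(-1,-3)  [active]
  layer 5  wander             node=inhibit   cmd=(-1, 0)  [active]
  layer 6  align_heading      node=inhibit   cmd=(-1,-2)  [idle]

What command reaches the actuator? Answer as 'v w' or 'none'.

none

[0] recharge on; wire := (-2, -1)
[1] halt off; pass (-2, -1)
[2] phototaxis off; pass (-2, -1)
[3] return_home off; pass (-2, -1)
[4] track_target on (inhibit); wire := none
[5] wander on (inhibit); wire := none
[6] align_heading off; pass none
output none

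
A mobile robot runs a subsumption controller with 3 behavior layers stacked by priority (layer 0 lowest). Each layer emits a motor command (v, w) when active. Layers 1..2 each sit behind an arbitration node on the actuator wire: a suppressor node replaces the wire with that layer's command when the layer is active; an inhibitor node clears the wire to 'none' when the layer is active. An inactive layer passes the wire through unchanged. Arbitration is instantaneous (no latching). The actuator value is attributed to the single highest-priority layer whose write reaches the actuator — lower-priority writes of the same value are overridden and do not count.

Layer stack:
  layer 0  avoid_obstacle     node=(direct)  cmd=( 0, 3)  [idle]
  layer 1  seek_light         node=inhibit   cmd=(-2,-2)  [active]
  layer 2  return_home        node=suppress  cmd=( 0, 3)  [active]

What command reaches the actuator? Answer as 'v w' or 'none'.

[0] avoid_obstacle off; wire := none
[1] seek_light on (inhibit); wire := none
[2] return_home on (suppress); wire := (0, 3)
output (0, 3)

0 3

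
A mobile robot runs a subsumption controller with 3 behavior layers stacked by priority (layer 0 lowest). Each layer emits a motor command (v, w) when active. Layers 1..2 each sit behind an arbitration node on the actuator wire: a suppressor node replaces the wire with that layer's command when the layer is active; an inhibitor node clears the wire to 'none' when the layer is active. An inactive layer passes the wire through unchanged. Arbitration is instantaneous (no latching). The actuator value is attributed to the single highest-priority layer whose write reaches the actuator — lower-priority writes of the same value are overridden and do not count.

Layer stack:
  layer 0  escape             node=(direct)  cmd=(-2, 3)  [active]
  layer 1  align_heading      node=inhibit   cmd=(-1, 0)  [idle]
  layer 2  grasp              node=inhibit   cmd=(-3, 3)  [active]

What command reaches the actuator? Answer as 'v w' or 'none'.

none

L0 escape: active, feeds wire = (-2, 3)
L1 align_heading: idle → wire stays (-2, 3)
L2 grasp: active, inhibitor → wire = none
actuator = none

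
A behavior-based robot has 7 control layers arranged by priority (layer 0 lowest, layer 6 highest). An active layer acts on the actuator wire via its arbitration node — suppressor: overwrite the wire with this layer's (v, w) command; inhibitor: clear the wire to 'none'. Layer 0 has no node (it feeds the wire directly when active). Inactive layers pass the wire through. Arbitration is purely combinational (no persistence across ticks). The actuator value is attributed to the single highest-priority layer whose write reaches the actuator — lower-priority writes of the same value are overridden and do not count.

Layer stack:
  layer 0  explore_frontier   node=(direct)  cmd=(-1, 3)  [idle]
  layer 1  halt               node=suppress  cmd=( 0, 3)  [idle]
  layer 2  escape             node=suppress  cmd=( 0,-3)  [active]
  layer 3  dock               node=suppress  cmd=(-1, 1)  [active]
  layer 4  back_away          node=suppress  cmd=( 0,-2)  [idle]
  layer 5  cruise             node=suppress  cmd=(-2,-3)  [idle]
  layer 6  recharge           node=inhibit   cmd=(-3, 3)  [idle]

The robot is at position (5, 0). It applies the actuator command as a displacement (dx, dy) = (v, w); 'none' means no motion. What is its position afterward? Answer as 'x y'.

[0] explore_frontier off; wire := none
[1] halt off; pass none
[2] escape on (suppress); wire := (0, -3)
[3] dock on (suppress); wire := (-1, 1)
[4] back_away off; pass (-1, 1)
[5] cruise off; pass (-1, 1)
[6] recharge off; pass (-1, 1)
output (-1, 1)
position: (5, 0) + (-1, 1) = (4, 1)

4 1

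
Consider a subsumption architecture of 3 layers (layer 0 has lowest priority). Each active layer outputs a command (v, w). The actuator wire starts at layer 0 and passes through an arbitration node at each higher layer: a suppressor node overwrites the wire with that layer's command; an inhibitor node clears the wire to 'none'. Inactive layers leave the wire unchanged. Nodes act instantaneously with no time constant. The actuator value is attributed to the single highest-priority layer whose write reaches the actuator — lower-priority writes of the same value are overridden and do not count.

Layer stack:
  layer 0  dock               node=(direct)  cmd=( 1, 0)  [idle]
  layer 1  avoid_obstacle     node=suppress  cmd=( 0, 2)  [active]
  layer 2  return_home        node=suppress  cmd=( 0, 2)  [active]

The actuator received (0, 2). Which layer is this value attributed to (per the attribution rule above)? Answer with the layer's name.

return_home

L0 dock: idle → wire = none
L1 avoid_obstacle: active, suppressor → wire = (0, 2)
L2 return_home: active, suppressor → wire = (0, 2)
actuator = (0, 2)
last writer: layer 2 = return_home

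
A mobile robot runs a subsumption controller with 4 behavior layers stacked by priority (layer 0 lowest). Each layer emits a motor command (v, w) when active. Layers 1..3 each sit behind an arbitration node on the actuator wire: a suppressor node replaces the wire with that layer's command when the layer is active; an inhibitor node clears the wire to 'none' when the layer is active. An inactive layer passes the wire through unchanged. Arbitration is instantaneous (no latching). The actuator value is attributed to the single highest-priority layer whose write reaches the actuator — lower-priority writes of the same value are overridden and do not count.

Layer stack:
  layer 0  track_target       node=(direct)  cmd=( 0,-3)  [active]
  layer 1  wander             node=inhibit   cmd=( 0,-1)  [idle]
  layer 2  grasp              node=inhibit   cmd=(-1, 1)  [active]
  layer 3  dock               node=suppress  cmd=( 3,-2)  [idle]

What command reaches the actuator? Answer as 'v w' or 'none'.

[0] track_target on; wire := (0, -3)
[1] wander off; pass (0, -3)
[2] grasp on (inhibit); wire := none
[3] dock off; pass none
output none

none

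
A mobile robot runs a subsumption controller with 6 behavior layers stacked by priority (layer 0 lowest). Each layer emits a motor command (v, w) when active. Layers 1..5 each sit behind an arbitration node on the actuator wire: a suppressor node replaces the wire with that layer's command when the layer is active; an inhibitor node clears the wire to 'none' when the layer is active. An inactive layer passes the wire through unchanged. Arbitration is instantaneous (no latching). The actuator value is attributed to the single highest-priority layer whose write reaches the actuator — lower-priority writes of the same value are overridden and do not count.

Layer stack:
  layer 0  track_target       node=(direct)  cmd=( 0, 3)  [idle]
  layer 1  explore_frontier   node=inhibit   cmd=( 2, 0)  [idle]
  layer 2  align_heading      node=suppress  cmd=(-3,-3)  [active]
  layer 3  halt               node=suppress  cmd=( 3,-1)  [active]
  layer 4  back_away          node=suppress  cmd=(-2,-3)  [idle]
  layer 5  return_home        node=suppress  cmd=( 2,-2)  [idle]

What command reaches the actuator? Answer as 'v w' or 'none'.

3 -1

[0] track_target off; wire := none
[1] explore_frontier off; pass none
[2] align_heading on (suppress); wire := (-3, -3)
[3] halt on (suppress); wire := (3, -1)
[4] back_away off; pass (3, -1)
[5] return_home off; pass (3, -1)
output (3, -1)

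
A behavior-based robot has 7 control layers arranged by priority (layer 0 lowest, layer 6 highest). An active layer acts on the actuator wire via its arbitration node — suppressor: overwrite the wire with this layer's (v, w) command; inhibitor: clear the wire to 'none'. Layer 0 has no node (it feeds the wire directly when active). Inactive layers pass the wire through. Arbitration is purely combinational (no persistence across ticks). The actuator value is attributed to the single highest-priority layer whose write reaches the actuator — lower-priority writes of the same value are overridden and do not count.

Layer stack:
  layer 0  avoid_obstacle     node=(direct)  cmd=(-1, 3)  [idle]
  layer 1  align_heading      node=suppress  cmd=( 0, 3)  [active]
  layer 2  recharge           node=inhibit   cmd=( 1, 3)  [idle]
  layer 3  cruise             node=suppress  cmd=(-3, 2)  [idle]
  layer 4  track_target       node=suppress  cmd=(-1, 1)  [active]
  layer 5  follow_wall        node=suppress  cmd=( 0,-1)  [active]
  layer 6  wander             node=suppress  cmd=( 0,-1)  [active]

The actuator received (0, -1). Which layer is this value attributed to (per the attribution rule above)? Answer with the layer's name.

wander

L0 avoid_obstacle: idle → wire = none
L1 align_heading: active, suppressor → wire = (0, 3)
L2 recharge: idle → wire stays (0, 3)
L3 cruise: idle → wire stays (0, 3)
L4 track_target: active, suppressor → wire = (-1, 1)
L5 follow_wall: active, suppressor → wire = (0, -1)
L6 wander: active, suppressor → wire = (0, -1)
actuator = (0, -1)
last writer: layer 6 = wander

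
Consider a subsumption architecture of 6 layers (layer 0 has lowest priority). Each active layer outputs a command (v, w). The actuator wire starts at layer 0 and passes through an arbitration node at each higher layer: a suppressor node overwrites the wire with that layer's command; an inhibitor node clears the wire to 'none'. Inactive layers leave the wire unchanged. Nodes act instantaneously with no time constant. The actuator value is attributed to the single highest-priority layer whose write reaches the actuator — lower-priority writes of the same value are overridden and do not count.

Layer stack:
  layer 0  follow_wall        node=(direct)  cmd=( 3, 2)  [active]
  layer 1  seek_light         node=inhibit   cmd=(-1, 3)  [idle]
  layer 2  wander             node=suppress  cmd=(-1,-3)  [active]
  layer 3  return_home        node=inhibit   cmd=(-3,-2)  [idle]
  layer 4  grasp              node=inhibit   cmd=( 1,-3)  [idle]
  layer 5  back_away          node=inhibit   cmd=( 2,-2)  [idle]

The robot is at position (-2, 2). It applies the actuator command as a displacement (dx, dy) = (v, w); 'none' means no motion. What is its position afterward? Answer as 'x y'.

-3 -1

L0 follow_wall: active, feeds wire = (3, 2)
L1 seek_light: idle → wire stays (3, 2)
L2 wander: active, suppressor → wire = (-1, -3)
L3 return_home: idle → wire stays (-1, -3)
L4 grasp: idle → wire stays (-1, -3)
L5 back_away: idle → wire stays (-1, -3)
actuator = (-1, -3)
position: (-2, 2) + (-1, -3) = (-3, -1)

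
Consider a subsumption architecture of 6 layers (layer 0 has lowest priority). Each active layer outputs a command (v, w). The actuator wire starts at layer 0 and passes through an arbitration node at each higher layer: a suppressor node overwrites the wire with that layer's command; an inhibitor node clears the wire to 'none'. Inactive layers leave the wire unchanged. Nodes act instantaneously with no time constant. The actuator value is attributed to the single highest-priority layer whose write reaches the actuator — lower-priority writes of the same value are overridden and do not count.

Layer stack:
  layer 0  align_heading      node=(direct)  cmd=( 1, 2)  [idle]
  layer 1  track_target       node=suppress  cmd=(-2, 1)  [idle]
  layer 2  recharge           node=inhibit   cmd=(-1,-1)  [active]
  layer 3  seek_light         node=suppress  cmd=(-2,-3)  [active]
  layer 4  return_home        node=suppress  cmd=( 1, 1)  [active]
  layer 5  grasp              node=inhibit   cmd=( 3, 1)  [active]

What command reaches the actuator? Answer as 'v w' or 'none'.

none

L0 align_heading: idle → wire = none
L1 track_target: idle → wire stays none
L2 recharge: active, inhibitor → wire = none
L3 seek_light: active, suppressor → wire = (-2, -3)
L4 return_home: active, suppressor → wire = (1, 1)
L5 grasp: active, inhibitor → wire = none
actuator = none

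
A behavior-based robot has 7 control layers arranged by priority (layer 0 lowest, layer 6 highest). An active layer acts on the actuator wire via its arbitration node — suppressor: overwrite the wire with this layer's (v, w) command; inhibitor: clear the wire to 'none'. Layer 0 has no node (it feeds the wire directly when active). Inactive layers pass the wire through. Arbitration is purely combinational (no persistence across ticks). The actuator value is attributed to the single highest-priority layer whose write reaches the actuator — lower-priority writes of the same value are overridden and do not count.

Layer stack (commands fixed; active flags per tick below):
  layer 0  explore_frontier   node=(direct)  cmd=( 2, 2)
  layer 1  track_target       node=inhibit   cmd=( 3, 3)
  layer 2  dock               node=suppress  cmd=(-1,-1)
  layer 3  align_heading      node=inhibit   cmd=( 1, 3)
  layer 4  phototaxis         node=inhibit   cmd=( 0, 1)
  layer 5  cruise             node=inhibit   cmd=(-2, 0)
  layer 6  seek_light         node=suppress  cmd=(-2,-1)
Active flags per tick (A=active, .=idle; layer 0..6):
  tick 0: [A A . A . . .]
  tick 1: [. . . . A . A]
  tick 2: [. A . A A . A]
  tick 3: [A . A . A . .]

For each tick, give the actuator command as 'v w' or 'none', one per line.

none
-2 -1
-2 -1
none

tick 0:
  L0 explore_frontier: active, feeds wire = (2, 2)
  L1 track_target: active, inhibitor → wire = none
  L2 dock: idle → wire stays none
  L3 align_heading: active, inhibitor → wire = none
  L4 phototaxis: idle → wire stays none
  L5 cruise: idle → wire stays none
  L6 seek_light: idle → wire stays none
  actuator = none
tick 1:
  L0 explore_frontier: idle → wire = none
  L1 track_target: idle → wire stays none
  L2 dock: idle → wire stays none
  L3 align_heading: idle → wire stays none
  L4 phototaxis: active, inhibitor → wire = none
  L5 cruise: idle → wire stays none
  L6 seek_light: active, suppressor → wire = (-2, -1)
  actuator = (-2, -1)
tick 2:
  L0 explore_frontier: idle → wire = none
  L1 track_target: active, inhibitor → wire = none
  L2 dock: idle → wire stays none
  L3 align_heading: active, inhibitor → wire = none
  L4 phototaxis: active, inhibitor → wire = none
  L5 cruise: idle → wire stays none
  L6 seek_light: active, suppressor → wire = (-2, -1)
  actuator = (-2, -1)
tick 3:
  L0 explore_frontier: active, feeds wire = (2, 2)
  L1 track_target: idle → wire stays (2, 2)
  L2 dock: active, suppressor → wire = (-1, -1)
  L3 align_heading: idle → wire stays (-1, -1)
  L4 phototaxis: active, inhibitor → wire = none
  L5 cruise: idle → wire stays none
  L6 seek_light: idle → wire stays none
  actuator = none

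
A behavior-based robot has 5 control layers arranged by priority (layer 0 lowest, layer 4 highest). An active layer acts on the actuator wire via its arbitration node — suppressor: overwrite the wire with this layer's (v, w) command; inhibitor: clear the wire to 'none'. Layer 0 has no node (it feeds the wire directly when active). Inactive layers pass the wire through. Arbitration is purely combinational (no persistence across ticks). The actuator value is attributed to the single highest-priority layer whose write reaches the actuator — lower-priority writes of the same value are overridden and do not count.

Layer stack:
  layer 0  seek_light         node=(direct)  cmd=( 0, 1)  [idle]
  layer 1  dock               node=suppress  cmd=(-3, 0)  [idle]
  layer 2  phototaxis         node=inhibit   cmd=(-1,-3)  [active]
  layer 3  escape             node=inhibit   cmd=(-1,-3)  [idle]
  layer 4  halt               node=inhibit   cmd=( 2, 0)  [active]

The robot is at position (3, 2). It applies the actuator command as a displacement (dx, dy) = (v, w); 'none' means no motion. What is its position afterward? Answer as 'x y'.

layer 0 (seek_light) idle — none
layer 1 (dock) idle — unchanged: none
layer 2 (phototaxis) active — inhibits: none
layer 3 (escape) idle — unchanged: none
layer 4 (halt) active — inhibits: none
→ actuator none
position: (3, 2) + none = (3, 2)

3 2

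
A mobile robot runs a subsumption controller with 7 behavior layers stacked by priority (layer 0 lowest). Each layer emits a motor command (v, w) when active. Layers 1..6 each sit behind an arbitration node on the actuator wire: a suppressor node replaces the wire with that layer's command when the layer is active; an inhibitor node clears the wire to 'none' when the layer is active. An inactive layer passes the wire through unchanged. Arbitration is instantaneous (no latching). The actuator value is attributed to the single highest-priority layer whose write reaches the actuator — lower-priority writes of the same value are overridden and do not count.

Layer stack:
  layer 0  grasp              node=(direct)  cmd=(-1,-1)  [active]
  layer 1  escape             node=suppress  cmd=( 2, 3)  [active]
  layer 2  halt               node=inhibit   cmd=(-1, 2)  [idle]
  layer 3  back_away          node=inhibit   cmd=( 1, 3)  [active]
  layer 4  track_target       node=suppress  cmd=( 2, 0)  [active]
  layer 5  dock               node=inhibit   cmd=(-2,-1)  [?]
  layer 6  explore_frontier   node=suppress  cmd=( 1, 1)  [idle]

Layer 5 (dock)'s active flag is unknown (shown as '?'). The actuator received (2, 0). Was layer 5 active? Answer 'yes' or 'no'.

If layer 5 is active=yes:
  actuator would be none
If layer 5 is active=no:
  actuator would be (2, 0)
Observed (2, 0), so layer 5 was idle.

no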